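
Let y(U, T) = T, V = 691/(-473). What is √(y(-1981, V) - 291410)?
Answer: I*√65197194733/473 ≈ 539.83*I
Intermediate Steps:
V = -691/473 (V = 691*(-1/473) = -691/473 ≈ -1.4609)
√(y(-1981, V) - 291410) = √(-691/473 - 291410) = √(-137837621/473) = I*√65197194733/473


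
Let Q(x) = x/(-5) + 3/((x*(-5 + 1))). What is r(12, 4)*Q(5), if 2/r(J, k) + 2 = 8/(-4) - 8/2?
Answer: 23/80 ≈ 0.28750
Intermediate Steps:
r(J, k) = -¼ (r(J, k) = 2/(-2 + (8/(-4) - 8/2)) = 2/(-2 + (8*(-¼) - 8*½)) = 2/(-2 + (-2 - 4)) = 2/(-2 - 6) = 2/(-8) = 2*(-⅛) = -¼)
Q(x) = -3/(4*x) - x/5 (Q(x) = x*(-⅕) + 3/((x*(-4))) = -x/5 + 3/((-4*x)) = -x/5 + 3*(-1/(4*x)) = -x/5 - 3/(4*x) = -3/(4*x) - x/5)
r(12, 4)*Q(5) = -(-¾/5 - ⅕*5)/4 = -(-¾*⅕ - 1)/4 = -(-3/20 - 1)/4 = -¼*(-23/20) = 23/80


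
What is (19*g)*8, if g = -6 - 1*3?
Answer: -1368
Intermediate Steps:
g = -9 (g = -6 - 3 = -9)
(19*g)*8 = (19*(-9))*8 = -171*8 = -1368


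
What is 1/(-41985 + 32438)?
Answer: -1/9547 ≈ -0.00010474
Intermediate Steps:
1/(-41985 + 32438) = 1/(-9547) = -1/9547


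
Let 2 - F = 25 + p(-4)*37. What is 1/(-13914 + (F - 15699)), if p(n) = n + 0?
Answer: -1/29488 ≈ -3.3912e-5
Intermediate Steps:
p(n) = n
F = 125 (F = 2 - (25 - 4*37) = 2 - (25 - 148) = 2 - 1*(-123) = 2 + 123 = 125)
1/(-13914 + (F - 15699)) = 1/(-13914 + (125 - 15699)) = 1/(-13914 - 15574) = 1/(-29488) = -1/29488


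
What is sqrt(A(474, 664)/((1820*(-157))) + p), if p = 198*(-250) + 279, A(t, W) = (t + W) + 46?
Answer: I*sqrt(251172777158485)/71435 ≈ 221.86*I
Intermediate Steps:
A(t, W) = 46 + W + t (A(t, W) = (W + t) + 46 = 46 + W + t)
p = -49221 (p = -49500 + 279 = -49221)
sqrt(A(474, 664)/((1820*(-157))) + p) = sqrt((46 + 664 + 474)/((1820*(-157))) - 49221) = sqrt(1184/(-285740) - 49221) = sqrt(1184*(-1/285740) - 49221) = sqrt(-296/71435 - 49221) = sqrt(-3516102431/71435) = I*sqrt(251172777158485)/71435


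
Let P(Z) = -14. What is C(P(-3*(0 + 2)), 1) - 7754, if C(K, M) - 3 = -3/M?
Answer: -7754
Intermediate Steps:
C(K, M) = 3 - 3/M
C(P(-3*(0 + 2)), 1) - 7754 = (3 - 3/1) - 7754 = (3 - 3*1) - 7754 = (3 - 3) - 7754 = 0 - 7754 = -7754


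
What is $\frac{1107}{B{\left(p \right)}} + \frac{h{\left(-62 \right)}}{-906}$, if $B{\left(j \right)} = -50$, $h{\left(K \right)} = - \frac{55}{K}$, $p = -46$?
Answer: $- \frac{31092577}{1404300} \approx -22.141$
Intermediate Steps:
$\frac{1107}{B{\left(p \right)}} + \frac{h{\left(-62 \right)}}{-906} = \frac{1107}{-50} + \frac{\left(-55\right) \frac{1}{-62}}{-906} = 1107 \left(- \frac{1}{50}\right) + \left(-55\right) \left(- \frac{1}{62}\right) \left(- \frac{1}{906}\right) = - \frac{1107}{50} + \frac{55}{62} \left(- \frac{1}{906}\right) = - \frac{1107}{50} - \frac{55}{56172} = - \frac{31092577}{1404300}$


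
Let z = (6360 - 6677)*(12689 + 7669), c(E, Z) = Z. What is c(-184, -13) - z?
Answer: 6453473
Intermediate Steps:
z = -6453486 (z = -317*20358 = -6453486)
c(-184, -13) - z = -13 - 1*(-6453486) = -13 + 6453486 = 6453473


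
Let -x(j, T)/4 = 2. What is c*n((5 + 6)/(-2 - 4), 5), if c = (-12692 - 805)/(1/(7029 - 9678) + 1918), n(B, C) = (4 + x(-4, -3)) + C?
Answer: -35753553/5080781 ≈ -7.0370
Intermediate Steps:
x(j, T) = -8 (x(j, T) = -4*2 = -8)
n(B, C) = -4 + C (n(B, C) = (4 - 8) + C = -4 + C)
c = -35753553/5080781 (c = -13497/(1/(-2649) + 1918) = -13497/(-1/2649 + 1918) = -13497/5080781/2649 = -13497*2649/5080781 = -35753553/5080781 ≈ -7.0370)
c*n((5 + 6)/(-2 - 4), 5) = -35753553*(-4 + 5)/5080781 = -35753553/5080781*1 = -35753553/5080781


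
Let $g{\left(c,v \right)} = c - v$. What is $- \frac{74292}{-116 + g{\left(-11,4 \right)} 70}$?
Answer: $\frac{37146}{583} \approx 63.715$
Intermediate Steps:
$- \frac{74292}{-116 + g{\left(-11,4 \right)} 70} = - \frac{74292}{-116 + \left(-11 - 4\right) 70} = - \frac{74292}{-116 - 1050} = - \frac{74292}{-1166} = \left(-74292\right) \left(- \frac{1}{1166}\right) = \frac{37146}{583}$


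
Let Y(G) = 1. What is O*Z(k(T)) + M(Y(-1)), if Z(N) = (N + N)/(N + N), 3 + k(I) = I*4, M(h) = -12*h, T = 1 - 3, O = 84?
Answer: 72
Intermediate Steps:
T = -2
k(I) = -3 + 4*I (k(I) = -3 + I*4 = -3 + 4*I)
Z(N) = 1 (Z(N) = (2*N)/((2*N)) = (2*N)*(1/(2*N)) = 1)
O*Z(k(T)) + M(Y(-1)) = 84*1 - 12*1 = 84 - 12 = 72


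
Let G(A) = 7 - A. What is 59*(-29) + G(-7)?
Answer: -1697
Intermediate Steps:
59*(-29) + G(-7) = 59*(-29) + (7 - 1*(-7)) = -1711 + (7 + 7) = -1711 + 14 = -1697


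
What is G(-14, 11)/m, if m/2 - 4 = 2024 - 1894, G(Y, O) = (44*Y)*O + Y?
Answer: -3395/134 ≈ -25.336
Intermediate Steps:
G(Y, O) = Y + 44*O*Y (G(Y, O) = 44*O*Y + Y = Y + 44*O*Y)
m = 268 (m = 8 + 2*(2024 - 1894) = 8 + 2*130 = 8 + 260 = 268)
G(-14, 11)/m = -14*(1 + 44*11)/268 = -14*(1 + 484)*(1/268) = -14*485*(1/268) = -6790*1/268 = -3395/134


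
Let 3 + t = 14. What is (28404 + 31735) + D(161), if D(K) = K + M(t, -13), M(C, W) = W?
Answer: 60287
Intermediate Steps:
t = 11 (t = -3 + 14 = 11)
D(K) = -13 + K (D(K) = K - 13 = -13 + K)
(28404 + 31735) + D(161) = (28404 + 31735) + (-13 + 161) = 60139 + 148 = 60287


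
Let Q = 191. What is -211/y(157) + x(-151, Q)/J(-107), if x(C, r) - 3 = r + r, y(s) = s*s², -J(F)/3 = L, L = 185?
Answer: -298005182/429558123 ≈ -0.69375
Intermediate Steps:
J(F) = -555 (J(F) = -3*185 = -555)
y(s) = s³
x(C, r) = 3 + 2*r (x(C, r) = 3 + (r + r) = 3 + 2*r)
-211/y(157) + x(-151, Q)/J(-107) = -211/(157³) + (3 + 2*191)/(-555) = -211/3869893 + (3 + 382)*(-1/555) = -211*1/3869893 + 385*(-1/555) = -211/3869893 - 77/111 = -298005182/429558123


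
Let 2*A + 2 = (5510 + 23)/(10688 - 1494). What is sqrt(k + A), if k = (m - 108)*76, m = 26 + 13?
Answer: 3*I*sqrt(49259167291)/9194 ≈ 72.42*I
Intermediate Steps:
m = 39
A = -12855/18388 (A = -1 + ((5510 + 23)/(10688 - 1494))/2 = -1 + (5533/9194)/2 = -1 + (5533*(1/9194))/2 = -1 + (1/2)*(5533/9194) = -1 + 5533/18388 = -12855/18388 ≈ -0.69910)
k = -5244 (k = (39 - 108)*76 = -69*76 = -5244)
sqrt(k + A) = sqrt(-5244 - 12855/18388) = sqrt(-96439527/18388) = 3*I*sqrt(49259167291)/9194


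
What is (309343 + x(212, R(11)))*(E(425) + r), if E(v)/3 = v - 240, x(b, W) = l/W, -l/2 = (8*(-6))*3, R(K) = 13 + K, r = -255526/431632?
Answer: 37014361944535/215816 ≈ 1.7151e+8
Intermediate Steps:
r = -127763/215816 (r = -255526*1/431632 = -127763/215816 ≈ -0.59200)
l = 288 (l = -2*8*(-6)*3 = -(-96)*3 = -2*(-144) = 288)
x(b, W) = 288/W
E(v) = -720 + 3*v (E(v) = 3*(v - 240) = 3*(-240 + v) = -720 + 3*v)
(309343 + x(212, R(11)))*(E(425) + r) = (309343 + 288/(13 + 11))*((-720 + 3*425) - 127763/215816) = (309343 + 288/24)*((-720 + 1275) - 127763/215816) = (309343 + 288*(1/24))*(555 - 127763/215816) = (309343 + 12)*(119650117/215816) = 309355*(119650117/215816) = 37014361944535/215816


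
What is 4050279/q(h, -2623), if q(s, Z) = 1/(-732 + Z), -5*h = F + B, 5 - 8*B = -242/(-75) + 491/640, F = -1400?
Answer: -13588686045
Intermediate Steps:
B = 9659/76800 (B = 5/8 - (-242/(-75) + 491/640)/8 = 5/8 - (-242*(-1/75) + 491*(1/640))/8 = 5/8 - (242/75 + 491/640)/8 = 5/8 - ⅛*38341/9600 = 5/8 - 38341/76800 = 9659/76800 ≈ 0.12577)
h = 107510341/384000 (h = -(-1400 + 9659/76800)/5 = -⅕*(-107510341/76800) = 107510341/384000 ≈ 279.97)
4050279/q(h, -2623) = 4050279/(1/(-732 - 2623)) = 4050279/(1/(-3355)) = 4050279/(-1/3355) = 4050279*(-3355) = -13588686045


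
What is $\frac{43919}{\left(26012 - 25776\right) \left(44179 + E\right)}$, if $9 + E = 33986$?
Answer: $\frac{43919}{18444816} \approx 0.0023811$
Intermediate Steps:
$E = 33977$ ($E = -9 + 33986 = 33977$)
$\frac{43919}{\left(26012 - 25776\right) \left(44179 + E\right)} = \frac{43919}{\left(26012 - 25776\right) \left(44179 + 33977\right)} = \frac{43919}{236 \cdot 78156} = \frac{43919}{18444816}$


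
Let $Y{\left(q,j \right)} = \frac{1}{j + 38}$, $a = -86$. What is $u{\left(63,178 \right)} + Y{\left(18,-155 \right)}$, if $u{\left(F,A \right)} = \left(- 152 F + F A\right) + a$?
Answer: $\frac{181583}{117} \approx 1552.0$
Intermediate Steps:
$Y{\left(q,j \right)} = \frac{1}{38 + j}$
$u{\left(F,A \right)} = -86 - 152 F + A F$ ($u{\left(F,A \right)} = \left(- 152 F + F A\right) - 86 = \left(- 152 F + A F\right) - 86 = -86 - 152 F + A F$)
$u{\left(63,178 \right)} + Y{\left(18,-155 \right)} = \left(-86 - 9576 + 178 \cdot 63\right) + \frac{1}{38 - 155} = \left(-86 - 9576 + 11214\right) + \frac{1}{-117} = 1552 - \frac{1}{117} = \frac{181583}{117}$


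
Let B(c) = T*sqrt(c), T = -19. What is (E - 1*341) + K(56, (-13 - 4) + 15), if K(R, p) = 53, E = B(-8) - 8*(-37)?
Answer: 8 - 38*I*sqrt(2) ≈ 8.0 - 53.74*I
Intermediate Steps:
B(c) = -19*sqrt(c)
E = 296 - 38*I*sqrt(2) (E = -38*I*sqrt(2) - 8*(-37) = -38*I*sqrt(2) - 1*(-296) = -38*I*sqrt(2) + 296 = 296 - 38*I*sqrt(2) ≈ 296.0 - 53.74*I)
(E - 1*341) + K(56, (-13 - 4) + 15) = ((296 - 38*I*sqrt(2)) - 1*341) + 53 = ((296 - 38*I*sqrt(2)) - 341) + 53 = (-45 - 38*I*sqrt(2)) + 53 = 8 - 38*I*sqrt(2)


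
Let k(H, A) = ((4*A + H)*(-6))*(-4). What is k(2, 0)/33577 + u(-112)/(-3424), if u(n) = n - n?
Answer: 48/33577 ≈ 0.0014296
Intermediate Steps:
u(n) = 0
k(H, A) = 24*H + 96*A (k(H, A) = ((H + 4*A)*(-6))*(-4) = (-24*A - 6*H)*(-4) = 24*H + 96*A)
k(2, 0)/33577 + u(-112)/(-3424) = (24*2 + 96*0)/33577 + 0/(-3424) = (48 + 0)*(1/33577) + 0*(-1/3424) = 48*(1/33577) + 0 = 48/33577 + 0 = 48/33577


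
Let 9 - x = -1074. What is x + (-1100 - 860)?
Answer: -877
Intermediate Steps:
x = 1083 (x = 9 - 1*(-1074) = 9 + 1074 = 1083)
x + (-1100 - 860) = 1083 + (-1100 - 860) = 1083 - 1960 = -877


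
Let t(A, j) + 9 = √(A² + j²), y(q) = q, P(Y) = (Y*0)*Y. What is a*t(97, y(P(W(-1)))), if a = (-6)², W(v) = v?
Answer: 3168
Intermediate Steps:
a = 36
P(Y) = 0 (P(Y) = 0*Y = 0)
t(A, j) = -9 + √(A² + j²)
a*t(97, y(P(W(-1)))) = 36*(-9 + √(97² + 0²)) = 36*(-9 + √(9409 + 0)) = 36*(-9 + √9409) = 36*(-9 + 97) = 36*88 = 3168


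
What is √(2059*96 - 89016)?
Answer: 6*√3018 ≈ 329.62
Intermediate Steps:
√(2059*96 - 89016) = √(197664 - 89016) = √108648 = 6*√3018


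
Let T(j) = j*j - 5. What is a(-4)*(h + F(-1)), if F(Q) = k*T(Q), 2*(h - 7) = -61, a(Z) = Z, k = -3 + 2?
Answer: 78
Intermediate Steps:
k = -1
T(j) = -5 + j² (T(j) = j² - 5 = -5 + j²)
h = -47/2 (h = 7 + (½)*(-61) = 7 - 61/2 = -47/2 ≈ -23.500)
F(Q) = 5 - Q² (F(Q) = -(-5 + Q²) = 5 - Q²)
a(-4)*(h + F(-1)) = -4*(-47/2 + (5 - 1*(-1)²)) = -4*(-47/2 + (5 - 1*1)) = -4*(-47/2 + (5 - 1)) = -4*(-47/2 + 4) = -4*(-39/2) = 78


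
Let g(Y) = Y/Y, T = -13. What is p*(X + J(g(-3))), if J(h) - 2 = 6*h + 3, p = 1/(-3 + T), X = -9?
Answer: -⅛ ≈ -0.12500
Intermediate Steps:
g(Y) = 1
p = -1/16 (p = 1/(-3 - 13) = 1/(-16) = -1/16 ≈ -0.062500)
J(h) = 5 + 6*h (J(h) = 2 + (6*h + 3) = 2 + (3 + 6*h) = 5 + 6*h)
p*(X + J(g(-3))) = -(-9 + (5 + 6*1))/16 = -(-9 + (5 + 6))/16 = -(-9 + 11)/16 = -1/16*2 = -⅛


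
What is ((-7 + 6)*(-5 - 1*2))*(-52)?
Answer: -364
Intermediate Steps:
((-7 + 6)*(-5 - 1*2))*(-52) = -(-5 - 2)*(-52) = -1*(-7)*(-52) = 7*(-52) = -364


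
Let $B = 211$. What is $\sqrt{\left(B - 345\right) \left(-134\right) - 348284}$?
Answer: $2 i \sqrt{82582} \approx 574.74 i$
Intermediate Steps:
$\sqrt{\left(B - 345\right) \left(-134\right) - 348284} = \sqrt{\left(211 - 345\right) \left(-134\right) - 348284} = \sqrt{\left(-134\right) \left(-134\right) - 348284} = \sqrt{17956 - 348284} = \sqrt{-330328} = 2 i \sqrt{82582}$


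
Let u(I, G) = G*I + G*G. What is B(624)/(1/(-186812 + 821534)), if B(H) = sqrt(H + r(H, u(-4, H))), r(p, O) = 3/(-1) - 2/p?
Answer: 105787*sqrt(15112578)/26 ≈ 1.5817e+7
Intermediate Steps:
u(I, G) = G**2 + G*I (u(I, G) = G*I + G**2 = G**2 + G*I)
r(p, O) = -3 - 2/p (r(p, O) = 3*(-1) - 2/p = -3 - 2/p)
B(H) = sqrt(-3 + H - 2/H) (B(H) = sqrt(H + (-3 - 2/H)) = sqrt(-3 + H - 2/H))
B(624)/(1/(-186812 + 821534)) = sqrt(-3 + 624 - 2/624)/(1/(-186812 + 821534)) = sqrt(-3 + 624 - 2*1/624)/(1/634722) = sqrt(-3 + 624 - 1/312)/(1/634722) = sqrt(193751/312)*634722 = (sqrt(15112578)/156)*634722 = 105787*sqrt(15112578)/26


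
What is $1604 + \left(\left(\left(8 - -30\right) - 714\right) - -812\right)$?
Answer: $1740$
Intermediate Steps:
$1604 + \left(\left(\left(8 - -30\right) - 714\right) - -812\right) = 1604 + \left(\left(\left(8 + 30\right) - 714\right) + 812\right) = 1604 + \left(\left(38 - 714\right) + 812\right) = 1604 + \left(-676 + 812\right) = 1604 + 136 = 1740$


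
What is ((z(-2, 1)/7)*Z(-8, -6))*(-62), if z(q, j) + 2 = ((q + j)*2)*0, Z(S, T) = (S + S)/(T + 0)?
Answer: 992/21 ≈ 47.238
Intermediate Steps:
Z(S, T) = 2*S/T (Z(S, T) = (2*S)/T = 2*S/T)
z(q, j) = -2 (z(q, j) = -2 + ((q + j)*2)*0 = -2 + ((j + q)*2)*0 = -2 + (2*j + 2*q)*0 = -2 + 0 = -2)
((z(-2, 1)/7)*Z(-8, -6))*(-62) = ((-2/7)*(2*(-8)/(-6)))*(-62) = ((-2*⅐)*(2*(-8)*(-⅙)))*(-62) = -2/7*8/3*(-62) = -16/21*(-62) = 992/21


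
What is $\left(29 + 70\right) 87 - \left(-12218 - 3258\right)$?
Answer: $24089$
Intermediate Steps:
$\left(29 + 70\right) 87 - \left(-12218 - 3258\right) = 99 \cdot 87 - -15476 = 8613 + 15476 = 24089$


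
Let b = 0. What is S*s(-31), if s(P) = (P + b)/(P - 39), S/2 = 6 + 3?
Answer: 279/35 ≈ 7.9714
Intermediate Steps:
S = 18 (S = 2*(6 + 3) = 2*9 = 18)
s(P) = P/(-39 + P) (s(P) = (P + 0)/(P - 39) = P/(-39 + P))
S*s(-31) = 18*(-31/(-39 - 31)) = 18*(-31/(-70)) = 18*(-31*(-1/70)) = 18*(31/70) = 279/35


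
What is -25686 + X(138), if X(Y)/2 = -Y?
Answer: -25962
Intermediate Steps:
X(Y) = -2*Y (X(Y) = 2*(-Y) = -2*Y)
-25686 + X(138) = -25686 - 2*138 = -25686 - 276 = -25962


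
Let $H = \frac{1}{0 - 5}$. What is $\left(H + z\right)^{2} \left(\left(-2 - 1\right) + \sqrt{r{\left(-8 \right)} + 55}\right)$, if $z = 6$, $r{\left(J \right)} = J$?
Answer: $- \frac{2523}{25} + \frac{841 \sqrt{47}}{25} \approx 129.7$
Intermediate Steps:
$H = - \frac{1}{5}$ ($H = \frac{1}{0 - 5} = \frac{1}{-5} = - \frac{1}{5} \approx -0.2$)
$\left(H + z\right)^{2} \left(\left(-2 - 1\right) + \sqrt{r{\left(-8 \right)} + 55}\right) = \left(- \frac{1}{5} + 6\right)^{2} \left(\left(-2 - 1\right) + \sqrt{-8 + 55}\right) = \left(\frac{29}{5}\right)^{2} \left(\left(-2 - 1\right) + \sqrt{47}\right) = \frac{841 \left(-3 + \sqrt{47}\right)}{25} = - \frac{2523}{25} + \frac{841 \sqrt{47}}{25}$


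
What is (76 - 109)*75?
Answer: -2475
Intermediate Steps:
(76 - 109)*75 = -33*75 = -2475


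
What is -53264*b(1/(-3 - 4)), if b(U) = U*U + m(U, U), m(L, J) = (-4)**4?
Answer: -668196880/49 ≈ -1.3637e+7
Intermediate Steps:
m(L, J) = 256
b(U) = 256 + U**2 (b(U) = U*U + 256 = U**2 + 256 = 256 + U**2)
-53264*b(1/(-3 - 4)) = -53264*(256 + (1/(-3 - 4))**2) = -53264*(256 + (1/(-7))**2) = -53264*(256 + (-1/7)**2) = -53264*(256 + 1/49) = -53264*12545/49 = -668196880/49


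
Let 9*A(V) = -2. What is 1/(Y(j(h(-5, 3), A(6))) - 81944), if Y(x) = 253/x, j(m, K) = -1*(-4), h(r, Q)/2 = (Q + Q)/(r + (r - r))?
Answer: -4/327523 ≈ -1.2213e-5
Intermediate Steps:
A(V) = -2/9 (A(V) = (⅑)*(-2) = -2/9)
h(r, Q) = 4*Q/r (h(r, Q) = 2*((Q + Q)/(r + (r - r))) = 2*((2*Q)/(r + 0)) = 2*((2*Q)/r) = 2*(2*Q/r) = 4*Q/r)
j(m, K) = 4
1/(Y(j(h(-5, 3), A(6))) - 81944) = 1/(253/4 - 81944) = 1/(-327523/4) = -4/327523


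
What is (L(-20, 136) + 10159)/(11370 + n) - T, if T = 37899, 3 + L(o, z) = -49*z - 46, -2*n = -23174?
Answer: -870043897/22957 ≈ -37899.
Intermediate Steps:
n = 11587 (n = -½*(-23174) = 11587)
L(o, z) = -49 - 49*z (L(o, z) = -3 + (-49*z - 46) = -3 + (-46 - 49*z) = -49 - 49*z)
(L(-20, 136) + 10159)/(11370 + n) - T = ((-49 - 49*136) + 10159)/(11370 + 11587) - 1*37899 = ((-49 - 6664) + 10159)/22957 - 37899 = (-6713 + 10159)*(1/22957) - 37899 = 3446*(1/22957) - 37899 = 3446/22957 - 37899 = -870043897/22957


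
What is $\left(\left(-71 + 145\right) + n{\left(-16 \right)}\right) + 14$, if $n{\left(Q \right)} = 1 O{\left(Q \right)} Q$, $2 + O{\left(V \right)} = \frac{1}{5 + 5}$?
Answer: $\frac{592}{5} \approx 118.4$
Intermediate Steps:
$O{\left(V \right)} = - \frac{19}{10}$ ($O{\left(V \right)} = -2 + \frac{1}{5 + 5} = -2 + \frac{1}{10} = - \frac{19}{10}$)
$n{\left(Q \right)} = - \frac{19 Q}{10}$ ($n{\left(Q \right)} = 1 \left(- \frac{19}{10}\right) Q = - \frac{19 Q}{10}$)
$\left(\left(-71 + 145\right) + n{\left(-16 \right)}\right) + 14 = \left(\left(-71 + 145\right) - - \frac{152}{5}\right) + 14 = \left(74 + \frac{152}{5}\right) + 14 = \frac{522}{5} + 14 = \frac{592}{5}$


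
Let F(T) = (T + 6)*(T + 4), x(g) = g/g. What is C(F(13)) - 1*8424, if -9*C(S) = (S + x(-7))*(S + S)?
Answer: -31680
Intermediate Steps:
x(g) = 1
F(T) = (4 + T)*(6 + T) (F(T) = (6 + T)*(4 + T) = (4 + T)*(6 + T))
C(S) = -2*S*(1 + S)/9 (C(S) = -(S + 1)*(S + S)/9 = -(1 + S)*2*S/9 = -2*S*(1 + S)/9)
C(F(13)) - 1*8424 = -2*(24 + 13² + 10*13)*(1 + (24 + 13² + 10*13))/9 - 1*8424 = -2*(24 + 169 + 130)*(1 + (24 + 169 + 130))/9 - 8424 = -2/9*323*(1 + 323) - 8424 = -2/9*323*324 - 8424 = -23256 - 8424 = -31680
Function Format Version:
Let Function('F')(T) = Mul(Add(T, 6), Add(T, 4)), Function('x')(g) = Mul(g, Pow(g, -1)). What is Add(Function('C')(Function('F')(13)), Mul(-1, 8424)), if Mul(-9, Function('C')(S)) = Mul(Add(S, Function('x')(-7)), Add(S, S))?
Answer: -31680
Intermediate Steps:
Function('x')(g) = 1
Function('F')(T) = Mul(Add(4, T), Add(6, T)) (Function('F')(T) = Mul(Add(6, T), Add(4, T)) = Mul(Add(4, T), Add(6, T)))
Function('C')(S) = Mul(Rational(-2, 9), S, Add(1, S)) (Function('C')(S) = Mul(Rational(-1, 9), Mul(Add(S, 1), Add(S, S))) = Mul(Rational(-1, 9), Mul(Add(1, S), Mul(2, S))) = Mul(Rational(-1, 9), Mul(2, S, Add(1, S))) = Mul(Rational(-2, 9), S, Add(1, S)))
Add(Function('C')(Function('F')(13)), Mul(-1, 8424)) = Add(Mul(Rational(-2, 9), Add(24, Pow(13, 2), Mul(10, 13)), Add(1, Add(24, Pow(13, 2), Mul(10, 13)))), Mul(-1, 8424)) = Add(Mul(Rational(-2, 9), Add(24, 169, 130), Add(1, Add(24, 169, 130))), -8424) = Add(Mul(Rational(-2, 9), 323, Add(1, 323)), -8424) = Add(Mul(Rational(-2, 9), 323, 324), -8424) = Add(-23256, -8424) = -31680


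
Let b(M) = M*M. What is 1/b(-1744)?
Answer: 1/3041536 ≈ 3.2878e-7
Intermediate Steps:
b(M) = M²
1/b(-1744) = 1/((-1744)²) = 1/3041536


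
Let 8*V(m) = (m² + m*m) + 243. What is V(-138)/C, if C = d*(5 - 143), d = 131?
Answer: -12777/48208 ≈ -0.26504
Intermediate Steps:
V(m) = 243/8 + m²/4 (V(m) = ((m² + m*m) + 243)/8 = ((m² + m²) + 243)/8 = (2*m² + 243)/8 = (243 + 2*m²)/8 = 243/8 + m²/4)
C = -18078 (C = 131*(5 - 143) = 131*(-138) = -18078)
V(-138)/C = (243/8 + (¼)*(-138)²)/(-18078) = (243/8 + (¼)*19044)*(-1/18078) = (243/8 + 4761)*(-1/18078) = (38331/8)*(-1/18078) = -12777/48208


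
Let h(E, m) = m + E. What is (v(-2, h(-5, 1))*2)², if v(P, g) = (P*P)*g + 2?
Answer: 784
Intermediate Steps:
h(E, m) = E + m
v(P, g) = 2 + g*P² (v(P, g) = P²*g + 2 = g*P² + 2 = 2 + g*P²)
(v(-2, h(-5, 1))*2)² = ((2 + (-5 + 1)*(-2)²)*2)² = ((2 - 4*4)*2)² = ((2 - 16)*2)² = (-14*2)² = (-28)² = 784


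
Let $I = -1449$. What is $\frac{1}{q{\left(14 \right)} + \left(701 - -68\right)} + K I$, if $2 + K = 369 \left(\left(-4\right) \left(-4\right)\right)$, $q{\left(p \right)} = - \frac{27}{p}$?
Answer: $- \frac{91839906508}{10739} \approx -8.552 \cdot 10^{6}$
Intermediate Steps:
$K = 5902$ ($K = -2 + 369 \left(\left(-4\right) \left(-4\right)\right) = -2 + 369 \cdot 16 = -2 + 5904 = 5902$)
$\frac{1}{q{\left(14 \right)} + \left(701 - -68\right)} + K I = \frac{1}{- \frac{27}{14} + \left(701 - -68\right)} + 5902 \left(-1449\right) = \frac{1}{\left(-27\right) \frac{1}{14} + \left(701 + 68\right)} - 8551998 = \frac{1}{- \frac{27}{14} + 769} - 8551998 = \frac{1}{\frac{10739}{14}} - 8551998 = \frac{14}{10739} - 8551998 = - \frac{91839906508}{10739}$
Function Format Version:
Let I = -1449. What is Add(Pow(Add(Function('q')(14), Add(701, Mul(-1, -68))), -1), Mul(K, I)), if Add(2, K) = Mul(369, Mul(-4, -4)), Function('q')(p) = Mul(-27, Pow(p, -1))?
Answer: Rational(-91839906508, 10739) ≈ -8.5520e+6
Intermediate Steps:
K = 5902 (K = Add(-2, Mul(369, Mul(-4, -4))) = Add(-2, Mul(369, 16)) = Add(-2, 5904) = 5902)
Add(Pow(Add(Function('q')(14), Add(701, Mul(-1, -68))), -1), Mul(K, I)) = Add(Pow(Add(Mul(-27, Pow(14, -1)), Add(701, Mul(-1, -68))), -1), Mul(5902, -1449)) = Add(Pow(Add(Mul(-27, Rational(1, 14)), Add(701, 68)), -1), -8551998) = Add(Pow(Add(Rational(-27, 14), 769), -1), -8551998) = Add(Pow(Rational(10739, 14), -1), -8551998) = Add(Rational(14, 10739), -8551998) = Rational(-91839906508, 10739)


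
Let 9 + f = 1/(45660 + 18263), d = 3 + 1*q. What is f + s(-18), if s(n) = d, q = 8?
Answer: 127847/63923 ≈ 2.0000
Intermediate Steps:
d = 11 (d = 3 + 1*8 = 3 + 8 = 11)
s(n) = 11
f = -575306/63923 (f = -9 + 1/(45660 + 18263) = -9 + 1/63923 = -575306/63923 ≈ -9.0000)
f + s(-18) = -575306/63923 + 11 = 127847/63923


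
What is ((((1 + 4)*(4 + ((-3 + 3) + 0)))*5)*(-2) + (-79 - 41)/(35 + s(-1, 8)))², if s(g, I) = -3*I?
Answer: 5382400/121 ≈ 44483.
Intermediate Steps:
((((1 + 4)*(4 + ((-3 + 3) + 0)))*5)*(-2) + (-79 - 41)/(35 + s(-1, 8)))² = ((((1 + 4)*(4 + ((-3 + 3) + 0)))*5)*(-2) + (-79 - 41)/(35 - 3*8))² = (((5*(4 + (0 + 0)))*5)*(-2) - 120/(35 - 24))² = (((5*(4 + 0))*5)*(-2) - 120/11)² = (((5*4)*5)*(-2) - 120*1/11)² = ((20*5)*(-2) - 120/11)² = (100*(-2) - 120/11)² = (-200 - 120/11)² = (-2320/11)² = 5382400/121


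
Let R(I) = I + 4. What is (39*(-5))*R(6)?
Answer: -1950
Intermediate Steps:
R(I) = 4 + I
(39*(-5))*R(6) = (39*(-5))*(4 + 6) = -195*10 = -1950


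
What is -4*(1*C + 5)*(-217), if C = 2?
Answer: 6076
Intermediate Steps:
-4*(1*C + 5)*(-217) = -4*(1*2 + 5)*(-217) = -4*(2 + 5)*(-217) = -4*7*(-217) = -28*(-217) = 6076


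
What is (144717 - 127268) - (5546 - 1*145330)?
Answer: 157233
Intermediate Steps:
(144717 - 127268) - (5546 - 1*145330) = 17449 - (5546 - 145330) = 17449 - 1*(-139784) = 17449 + 139784 = 157233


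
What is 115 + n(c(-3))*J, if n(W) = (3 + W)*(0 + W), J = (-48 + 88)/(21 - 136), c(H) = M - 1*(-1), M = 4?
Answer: 2325/23 ≈ 101.09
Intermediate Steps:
c(H) = 5 (c(H) = 4 - 1*(-1) = 4 + 1 = 5)
J = -8/23 (J = 40/(-115) = 40*(-1/115) = -8/23 ≈ -0.34783)
n(W) = W*(3 + W) (n(W) = (3 + W)*W = W*(3 + W))
115 + n(c(-3))*J = 115 + (5*(3 + 5))*(-8/23) = 115 + (5*8)*(-8/23) = 115 + 40*(-8/23) = 115 - 320/23 = 2325/23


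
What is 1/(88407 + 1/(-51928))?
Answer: 51928/4590798695 ≈ 1.1311e-5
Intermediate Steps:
1/(88407 + 1/(-51928)) = 1/(88407 - 1/51928) = 1/(4590798695/51928) = 51928/4590798695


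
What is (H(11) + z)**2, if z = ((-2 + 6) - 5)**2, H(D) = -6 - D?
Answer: 256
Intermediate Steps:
z = 1 (z = (4 - 5)**2 = (-1)**2 = 1)
(H(11) + z)**2 = ((-6 - 1*11) + 1)**2 = ((-6 - 11) + 1)**2 = (-17 + 1)**2 = (-16)**2 = 256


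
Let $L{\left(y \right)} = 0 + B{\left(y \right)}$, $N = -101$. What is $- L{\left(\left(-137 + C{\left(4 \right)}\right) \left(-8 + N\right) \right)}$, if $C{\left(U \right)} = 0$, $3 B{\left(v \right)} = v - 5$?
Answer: $-4976$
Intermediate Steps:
$B{\left(v \right)} = - \frac{5}{3} + \frac{v}{3}$ ($B{\left(v \right)} = \frac{v - 5}{3} = \frac{-5 + v}{3} = - \frac{5}{3} + \frac{v}{3}$)
$L{\left(y \right)} = - \frac{5}{3} + \frac{y}{3}$ ($L{\left(y \right)} = 0 + \left(- \frac{5}{3} + \frac{y}{3}\right) = - \frac{5}{3} + \frac{y}{3}$)
$- L{\left(\left(-137 + C{\left(4 \right)}\right) \left(-8 + N\right) \right)} = - (- \frac{5}{3} + \frac{\left(-137 + 0\right) \left(-8 - 101\right)}{3}) = - (- \frac{5}{3} + \frac{\left(-137\right) \left(-109\right)}{3}) = - (- \frac{5}{3} + \frac{1}{3} \cdot 14933) = - (- \frac{5}{3} + \frac{14933}{3}) = \left(-1\right) 4976 = -4976$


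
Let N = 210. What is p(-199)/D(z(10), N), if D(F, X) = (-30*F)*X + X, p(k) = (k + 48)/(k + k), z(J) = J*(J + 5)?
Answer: -151/376026420 ≈ -4.0157e-7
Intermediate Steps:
z(J) = J*(5 + J)
p(k) = (48 + k)/(2*k) (p(k) = (48 + k)/((2*k)) = (48 + k)*(1/(2*k)) = (48 + k)/(2*k))
D(F, X) = X - 30*F*X (D(F, X) = -30*F*X + X = X - 30*F*X)
p(-199)/D(z(10), N) = ((½)*(48 - 199)/(-199))/((210*(1 - 300*(5 + 10)))) = ((½)*(-1/199)*(-151))/((210*(1 - 300*15))) = 151/(398*((210*(1 - 30*150)))) = 151/(398*((210*(1 - 4500)))) = 151/(398*((210*(-4499)))) = (151/398)/(-944790) = (151/398)*(-1/944790) = -151/376026420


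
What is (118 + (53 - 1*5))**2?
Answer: 27556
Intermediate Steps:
(118 + (53 - 1*5))**2 = (118 + (53 - 5))**2 = (118 + 48)**2 = 166**2 = 27556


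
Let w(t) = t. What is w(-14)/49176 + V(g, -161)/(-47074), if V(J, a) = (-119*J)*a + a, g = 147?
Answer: -34622675087/578727756 ≈ -59.826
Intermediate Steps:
V(J, a) = a - 119*J*a (V(J, a) = -119*J*a + a = a - 119*J*a)
w(-14)/49176 + V(g, -161)/(-47074) = -14/49176 - 161*(1 - 119*147)/(-47074) = -14*1/49176 - 161*(1 - 17493)*(-1/47074) = -7/24588 - 161*(-17492)*(-1/47074) = -7/24588 + 2816212*(-1/47074) = -7/24588 - 1408106/23537 = -34622675087/578727756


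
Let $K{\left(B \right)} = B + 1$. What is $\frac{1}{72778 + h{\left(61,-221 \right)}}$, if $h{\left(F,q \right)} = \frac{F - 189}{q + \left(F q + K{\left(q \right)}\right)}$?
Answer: $\frac{6961}{506607722} \approx 1.374 \cdot 10^{-5}$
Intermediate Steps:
$K{\left(B \right)} = 1 + B$
$h{\left(F,q \right)} = \frac{-189 + F}{1 + 2 q + F q}$ ($h{\left(F,q \right)} = \frac{F - 189}{q + \left(F q + \left(1 + q\right)\right)} = \frac{-189 + F}{q + \left(1 + q + F q\right)} = \frac{-189 + F}{1 + 2 q + F q}$)
$\frac{1}{72778 + h{\left(61,-221 \right)}} = \frac{1}{72778 + \frac{-189 + 61}{1 + 2 \left(-221\right) + 61 \left(-221\right)}} = \frac{1}{72778 + \frac{1}{1 - 442 - 13481} \left(-128\right)} = \frac{1}{72778 + \frac{1}{-13922} \left(-128\right)} = \frac{1}{72778 - - \frac{64}{6961}} = \frac{1}{72778 + \frac{64}{6961}} = \frac{1}{\frac{506607722}{6961}} = \frac{6961}{506607722}$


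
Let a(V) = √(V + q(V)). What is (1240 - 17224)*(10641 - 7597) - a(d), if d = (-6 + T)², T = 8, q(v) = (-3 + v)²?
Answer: -48655296 - √5 ≈ -4.8655e+7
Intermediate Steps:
d = 4 (d = (-6 + 8)² = 2² = 4)
a(V) = √(V + (-3 + V)²)
(1240 - 17224)*(10641 - 7597) - a(d) = (1240 - 17224)*(10641 - 7597) - √(4 + (-3 + 4)²) = -15984*3044 - √(4 + 1²) = -48655296 - √(4 + 1) = -48655296 - √5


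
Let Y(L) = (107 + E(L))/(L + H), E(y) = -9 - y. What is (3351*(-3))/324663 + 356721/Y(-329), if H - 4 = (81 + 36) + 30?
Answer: -6871638625575/46210367 ≈ -1.4870e+5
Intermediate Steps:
H = 151 (H = 4 + ((81 + 36) + 30) = 4 + (117 + 30) = 4 + 147 = 151)
Y(L) = (98 - L)/(151 + L) (Y(L) = (107 + (-9 - L))/(L + 151) = (98 - L)/(151 + L))
(3351*(-3))/324663 + 356721/Y(-329) = (3351*(-3))/324663 + 356721/(((98 - 1*(-329))/(151 - 329))) = -10053*1/324663 + 356721/(((98 + 329)/(-178))) = -3351/108221 + 356721/((-1/178*427)) = -3351/108221 + 356721/(-427/178) = -3351/108221 + 356721*(-178/427) = -3351/108221 - 63496338/427 = -6871638625575/46210367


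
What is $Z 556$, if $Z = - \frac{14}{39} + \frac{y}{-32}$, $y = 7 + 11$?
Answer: $- \frac{79925}{156} \approx -512.34$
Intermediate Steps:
$y = 18$
$Z = - \frac{575}{624}$ ($Z = - \frac{14}{39} + \frac{18}{-32} = \left(-14\right) \frac{1}{39} + 18 \left(- \frac{1}{32}\right) = - \frac{14}{39} - \frac{9}{16} = - \frac{575}{624} \approx -0.92147$)
$Z 556 = \left(- \frac{575}{624}\right) 556 = - \frac{79925}{156}$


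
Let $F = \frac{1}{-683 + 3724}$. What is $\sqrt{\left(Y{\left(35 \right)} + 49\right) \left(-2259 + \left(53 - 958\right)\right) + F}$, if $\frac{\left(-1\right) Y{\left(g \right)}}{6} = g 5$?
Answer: $\frac{15 \sqrt{130172988221}}{3041} \approx 1779.7$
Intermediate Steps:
$Y{\left(g \right)} = - 30 g$ ($Y{\left(g \right)} = - 6 g 5 = - 6 \cdot 5 g = - 30 g$)
$F = \frac{1}{3041} \approx 0.00032884$
$\sqrt{\left(Y{\left(35 \right)} + 49\right) \left(-2259 + \left(53 - 958\right)\right) + F} = \sqrt{\left(\left(-30\right) 35 + 49\right) \left(-2259 + \left(53 - 958\right)\right) + \frac{1}{3041}} = \sqrt{\left(-1050 + 49\right) \left(-2259 + \left(53 - 958\right)\right) + \frac{1}{3041}} = \sqrt{- 1001 \left(-2259 - 905\right) + \frac{1}{3041}} = \sqrt{\left(-1001\right) \left(-3164\right) + \frac{1}{3041}} = \sqrt{3167164 + \frac{1}{3041}} = \sqrt{\frac{9631345725}{3041}} = \frac{15 \sqrt{130172988221}}{3041}$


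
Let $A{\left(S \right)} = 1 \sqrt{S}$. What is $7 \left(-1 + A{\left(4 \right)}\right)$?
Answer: $7$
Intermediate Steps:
$A{\left(S \right)} = \sqrt{S}$
$7 \left(-1 + A{\left(4 \right)}\right) = 7 \left(-1 + \sqrt{4}\right) = 7 \left(-1 + 2\right) = 7 \cdot 1 = 7$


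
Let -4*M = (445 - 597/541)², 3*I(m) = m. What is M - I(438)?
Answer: -14460496902/292681 ≈ -49407.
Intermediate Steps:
I(m) = m/3
M = -14417765476/292681 (M = -(445 - 597/541)²/4 = -(240148/541)²/4 = -¼*57671061904/292681 = -14417765476/292681 ≈ -49261.)
M - I(438) = -14417765476/292681 - 438/3 = -14417765476/292681 - 1*146 = -14417765476/292681 - 146 = -14460496902/292681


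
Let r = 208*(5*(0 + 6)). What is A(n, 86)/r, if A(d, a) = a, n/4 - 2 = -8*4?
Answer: 43/3120 ≈ 0.013782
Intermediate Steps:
r = 6240 (r = 208*(5*6) = 208*30 = 6240)
n = -120 (n = 8 + 4*(-8*4) = 8 + 4*(-32) = 8 - 128 = -120)
A(n, 86)/r = 86/6240 = 86*(1/6240) = 43/3120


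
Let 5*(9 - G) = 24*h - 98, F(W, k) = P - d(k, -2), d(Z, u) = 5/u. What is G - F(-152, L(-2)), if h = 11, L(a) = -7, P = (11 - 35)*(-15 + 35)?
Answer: 4533/10 ≈ 453.30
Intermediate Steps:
P = -480 (P = -24*20 = -480)
F(W, k) = -955/2 (F(W, k) = -480 - 5/(-2) = -480 - 5*(-1)/2 = -480 - 1*(-5/2) = -480 + 5/2 = -955/2)
G = -121/5 (G = 9 - (24*11 - 98)/5 = 9 - (264 - 98)/5 = 9 - ⅕*166 = 9 - 166/5 = -121/5 ≈ -24.200)
G - F(-152, L(-2)) = -121/5 - 1*(-955/2) = -121/5 + 955/2 = 4533/10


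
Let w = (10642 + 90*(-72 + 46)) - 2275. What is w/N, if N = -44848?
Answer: -6027/44848 ≈ -0.13439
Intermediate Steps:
w = 6027 (w = (10642 + 90*(-26)) - 2275 = (10642 - 2340) - 2275 = 8302 - 2275 = 6027)
w/N = 6027/(-44848) = 6027*(-1/44848) = -6027/44848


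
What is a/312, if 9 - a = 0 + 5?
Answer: 1/78 ≈ 0.012821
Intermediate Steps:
a = 4 (a = 9 - (0 + 5) = 9 - 1*5 = 9 - 5 = 4)
a/312 = 4/312 = 4*(1/312) = 1/78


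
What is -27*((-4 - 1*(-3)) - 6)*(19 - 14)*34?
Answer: 32130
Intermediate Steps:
-27*((-4 - 1*(-3)) - 6)*(19 - 14)*34 = -27*((-4 + 3) - 6)*5*34 = -27*(-1 - 6)*5*34 = -(-189)*5*34 = -27*(-35)*34 = 945*34 = 32130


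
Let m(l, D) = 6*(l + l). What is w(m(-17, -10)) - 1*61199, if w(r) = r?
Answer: -61403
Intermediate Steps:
m(l, D) = 12*l (m(l, D) = 6*(2*l) = 12*l)
w(m(-17, -10)) - 1*61199 = 12*(-17) - 1*61199 = -204 - 61199 = -61403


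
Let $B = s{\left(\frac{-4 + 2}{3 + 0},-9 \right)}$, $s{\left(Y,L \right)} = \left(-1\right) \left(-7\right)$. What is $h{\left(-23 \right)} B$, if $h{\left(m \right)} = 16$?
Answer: $112$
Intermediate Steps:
$s{\left(Y,L \right)} = 7$
$B = 7$
$h{\left(-23 \right)} B = 16 \cdot 7 = 112$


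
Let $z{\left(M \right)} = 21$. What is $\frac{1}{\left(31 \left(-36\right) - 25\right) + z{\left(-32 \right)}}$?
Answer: $- \frac{1}{1120} \approx -0.00089286$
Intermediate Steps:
$\frac{1}{\left(31 \left(-36\right) - 25\right) + z{\left(-32 \right)}} = \frac{1}{\left(31 \left(-36\right) - 25\right) + 21} = \frac{1}{\left(-1116 - 25\right) + 21} = \frac{1}{-1141 + 21} = \frac{1}{-1120} = - \frac{1}{1120}$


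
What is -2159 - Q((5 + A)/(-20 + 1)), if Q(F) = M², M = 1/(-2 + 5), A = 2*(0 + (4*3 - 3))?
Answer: -19432/9 ≈ -2159.1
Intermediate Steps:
A = 18 (A = 2*(0 + (12 - 3)) = 2*(0 + 9) = 2*9 = 18)
M = ⅓ (M = 1/3 = ⅓ ≈ 0.33333)
Q(F) = ⅑ (Q(F) = (⅓)² = ⅑)
-2159 - Q((5 + A)/(-20 + 1)) = -2159 - 1*⅑ = -2159 - ⅑ = -19432/9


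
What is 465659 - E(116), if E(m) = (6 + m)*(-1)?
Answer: 465781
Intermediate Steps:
E(m) = -6 - m
465659 - E(116) = 465659 - (-6 - 1*116) = 465659 - (-6 - 116) = 465659 - 1*(-122) = 465659 + 122 = 465781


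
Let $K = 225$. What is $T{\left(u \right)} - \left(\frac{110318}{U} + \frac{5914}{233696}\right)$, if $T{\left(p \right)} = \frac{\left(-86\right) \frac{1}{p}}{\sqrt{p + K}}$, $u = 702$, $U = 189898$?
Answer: $- \frac{6725983025}{11094600752} - \frac{43 \sqrt{103}}{108459} \approx -0.61026$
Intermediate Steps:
$T{\left(p \right)} = - \frac{86}{p \sqrt{225 + p}}$ ($T{\left(p \right)} = \frac{\left(-86\right) \frac{1}{p}}{\sqrt{p + 225}} = \frac{\left(-86\right) \frac{1}{p}}{\sqrt{225 + p}} = - \frac{86}{p \sqrt{225 + p}}$)
$T{\left(u \right)} - \left(\frac{110318}{U} + \frac{5914}{233696}\right) = - \frac{86}{702 \sqrt{225 + 702}} - \left(\frac{110318}{189898} + \frac{5914}{233696}\right) = \left(-86\right) \frac{1}{702} \frac{1}{\sqrt{927}} - \left(110318 \cdot \frac{1}{189898} + 5914 \cdot \frac{1}{233696}\right) = \left(-86\right) \frac{1}{702} \frac{\sqrt{103}}{309} - \left(\frac{55159}{94949} + \frac{2957}{116848}\right) = - \frac{43 \sqrt{103}}{108459} - \frac{6725983025}{11094600752} = - \frac{6725983025}{11094600752} - \frac{43 \sqrt{103}}{108459}$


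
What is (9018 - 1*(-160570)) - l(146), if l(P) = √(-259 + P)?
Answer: 169588 - I*√113 ≈ 1.6959e+5 - 10.63*I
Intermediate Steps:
(9018 - 1*(-160570)) - l(146) = (9018 - 1*(-160570)) - √(-259 + 146) = (9018 + 160570) - √(-113) = 169588 - I*√113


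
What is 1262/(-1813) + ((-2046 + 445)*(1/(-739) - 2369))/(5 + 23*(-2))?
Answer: -5081619595534/54932087 ≈ -92507.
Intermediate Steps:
1262/(-1813) + ((-2046 + 445)*(1/(-739) - 2369))/(5 + 23*(-2)) = 1262*(-1/1813) + (-1601*(-1/739 - 2369))/(5 - 46) = -1262/1813 - 1601*(-1750692/739)/(-41) = -1262/1813 + (2802857892/739)*(-1/41) = -1262/1813 - 2802857892/30299 = -5081619595534/54932087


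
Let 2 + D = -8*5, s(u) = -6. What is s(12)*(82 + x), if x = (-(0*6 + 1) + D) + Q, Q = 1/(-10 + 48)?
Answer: -4449/19 ≈ -234.16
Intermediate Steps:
D = -42 (D = -2 - 8*5 = -2 - 40 = -42)
Q = 1/38 ≈ 0.026316
x = -1633/38 (x = (-(0*6 + 1) - 42) + 1/38 = (-(0 + 1) - 42) + 1/38 = (-1*1 - 42) + 1/38 = (-1 - 42) + 1/38 = -43 + 1/38 = -1633/38 ≈ -42.974)
s(12)*(82 + x) = -6*(82 - 1633/38) = -6*1483/38 = -4449/19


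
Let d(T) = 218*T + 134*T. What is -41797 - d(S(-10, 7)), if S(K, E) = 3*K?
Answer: -31237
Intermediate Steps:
d(T) = 352*T
-41797 - d(S(-10, 7)) = -41797 - 352*3*(-10) = -41797 - 352*(-30) = -41797 - 1*(-10560) = -41797 + 10560 = -31237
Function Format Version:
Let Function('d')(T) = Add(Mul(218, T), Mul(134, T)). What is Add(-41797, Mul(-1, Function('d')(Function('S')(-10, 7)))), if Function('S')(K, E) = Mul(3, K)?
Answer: -31237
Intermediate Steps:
Function('d')(T) = Mul(352, T)
Add(-41797, Mul(-1, Function('d')(Function('S')(-10, 7)))) = Add(-41797, Mul(-1, Mul(352, Mul(3, -10)))) = Add(-41797, Mul(-1, Mul(352, -30))) = Add(-41797, Mul(-1, -10560)) = Add(-41797, 10560) = -31237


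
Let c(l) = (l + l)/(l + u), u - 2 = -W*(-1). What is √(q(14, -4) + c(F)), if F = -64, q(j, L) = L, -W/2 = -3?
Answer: 2*I*√21/7 ≈ 1.3093*I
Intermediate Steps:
W = 6 (W = -2*(-3) = 6)
u = 8 (u = 2 - 1*6*(-1) = 2 - 6*(-1) = 2 + 6 = 8)
c(l) = 2*l/(8 + l) (c(l) = (l + l)/(l + 8) = (2*l)/(8 + l) = 2*l/(8 + l))
√(q(14, -4) + c(F)) = √(-4 + 2*(-64)/(8 - 64)) = √(-4 + 2*(-64)/(-56)) = √(-4 + 2*(-64)*(-1/56)) = √(-4 + 16/7) = √(-12/7) = 2*I*√21/7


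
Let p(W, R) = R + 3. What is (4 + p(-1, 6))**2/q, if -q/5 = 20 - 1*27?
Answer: 169/35 ≈ 4.8286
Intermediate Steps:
p(W, R) = 3 + R
q = 35 (q = -5*(20 - 1*27) = -5*(20 - 27) = -5*(-7) = 35)
(4 + p(-1, 6))**2/q = (4 + (3 + 6))**2/35 = (4 + 9)**2*(1/35) = 13**2*(1/35) = 169*(1/35) = 169/35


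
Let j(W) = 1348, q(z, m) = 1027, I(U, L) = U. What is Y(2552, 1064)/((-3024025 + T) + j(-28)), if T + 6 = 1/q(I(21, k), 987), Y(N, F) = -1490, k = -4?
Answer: 153023/310429544 ≈ 0.00049294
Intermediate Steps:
T = -6161/1027 (T = -6 + 1/1027 = -6161/1027 ≈ -5.9990)
Y(2552, 1064)/((-3024025 + T) + j(-28)) = -1490/((-3024025 - 6161/1027) + 1348) = -1490/(-3105679836/1027 + 1348) = -1490/(-3104295440/1027) = -1490*(-1027/3104295440) = 153023/310429544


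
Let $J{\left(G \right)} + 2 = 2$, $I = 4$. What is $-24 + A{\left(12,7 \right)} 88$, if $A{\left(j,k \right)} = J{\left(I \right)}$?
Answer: $-24$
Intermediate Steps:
$J{\left(G \right)} = 0$ ($J{\left(G \right)} = -2 + 2 = 0$)
$A{\left(j,k \right)} = 0$
$-24 + A{\left(12,7 \right)} 88 = -24 + 0 \cdot 88 = -24 + 0 = -24$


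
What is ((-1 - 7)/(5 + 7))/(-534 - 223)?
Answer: 2/2271 ≈ 0.00088067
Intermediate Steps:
((-1 - 7)/(5 + 7))/(-534 - 223) = (-8/12)/(-757) = -(-8)/(757*12) = -1/757*(-⅔) = 2/2271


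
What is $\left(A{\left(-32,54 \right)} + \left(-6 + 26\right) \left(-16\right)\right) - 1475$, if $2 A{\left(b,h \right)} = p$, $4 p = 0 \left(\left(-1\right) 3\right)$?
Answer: $-1795$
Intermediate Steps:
$p = 0$ ($p = \frac{0 \left(\left(-1\right) 3\right)}{4} = \frac{0 \left(-3\right)}{4} = \frac{1}{4} \cdot 0 = 0$)
$A{\left(b,h \right)} = 0$ ($A{\left(b,h \right)} = \frac{1}{2} \cdot 0 = 0$)
$\left(A{\left(-32,54 \right)} + \left(-6 + 26\right) \left(-16\right)\right) - 1475 = \left(0 + \left(-6 + 26\right) \left(-16\right)\right) - 1475 = \left(0 + 20 \left(-16\right)\right) - 1475 = \left(0 - 320\right) - 1475 = -320 - 1475 = -1795$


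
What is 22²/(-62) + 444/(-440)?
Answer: -30061/3410 ≈ -8.8155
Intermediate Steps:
22²/(-62) + 444/(-440) = 484*(-1/62) + 444*(-1/440) = -242/31 - 111/110 = -30061/3410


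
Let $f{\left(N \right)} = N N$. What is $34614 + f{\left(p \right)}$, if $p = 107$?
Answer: $46063$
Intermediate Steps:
$f{\left(N \right)} = N^{2}$
$34614 + f{\left(p \right)} = 34614 + 107^{2} = 34614 + 11449 = 46063$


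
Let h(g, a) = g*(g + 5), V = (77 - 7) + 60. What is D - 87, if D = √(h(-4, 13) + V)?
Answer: -87 + 3*√14 ≈ -75.775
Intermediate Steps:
V = 130 (V = 70 + 60 = 130)
h(g, a) = g*(5 + g)
D = 3*√14 (D = √(-4*(5 - 4) + 130) = √(-4*1 + 130) = √(-4 + 130) = √126 = 3*√14 ≈ 11.225)
D - 87 = 3*√14 - 87 = -87 + 3*√14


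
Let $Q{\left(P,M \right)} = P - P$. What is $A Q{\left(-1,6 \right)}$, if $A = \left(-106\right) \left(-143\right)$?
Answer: $0$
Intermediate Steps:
$A = 15158$
$Q{\left(P,M \right)} = 0$
$A Q{\left(-1,6 \right)} = 15158 \cdot 0 = 0$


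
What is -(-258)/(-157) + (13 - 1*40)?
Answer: -4497/157 ≈ -28.643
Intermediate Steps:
-(-258)/(-157) + (13 - 1*40) = -(-258)*(-1)/157 + (13 - 40) = -129*2/157 - 27 = -258/157 - 27 = -4497/157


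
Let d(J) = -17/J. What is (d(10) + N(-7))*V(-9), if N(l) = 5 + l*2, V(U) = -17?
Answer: 1819/10 ≈ 181.90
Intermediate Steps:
N(l) = 5 + 2*l
(d(10) + N(-7))*V(-9) = (-17/10 + (5 + 2*(-7)))*(-17) = (-17*⅒ + (5 - 14))*(-17) = (-17/10 - 9)*(-17) = -107/10*(-17) = 1819/10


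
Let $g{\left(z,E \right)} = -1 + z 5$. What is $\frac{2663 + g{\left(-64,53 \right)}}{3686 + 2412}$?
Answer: $\frac{1171}{3049} \approx 0.38406$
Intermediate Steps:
$g{\left(z,E \right)} = -1 + 5 z$
$\frac{2663 + g{\left(-64,53 \right)}}{3686 + 2412} = \frac{2663 + \left(-1 + 5 \left(-64\right)\right)}{3686 + 2412} = \frac{2663 - 321}{6098} = \left(2663 - 321\right) \frac{1}{6098} = 2342 \cdot \frac{1}{6098} = \frac{1171}{3049}$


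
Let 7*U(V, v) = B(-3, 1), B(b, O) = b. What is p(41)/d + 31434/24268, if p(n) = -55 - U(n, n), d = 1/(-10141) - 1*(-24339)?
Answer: 13554040976327/10482274939262 ≈ 1.2930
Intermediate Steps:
U(V, v) = -3/7 (U(V, v) = (⅐)*(-3) = -3/7)
d = 246821798/10141 (d = -1/10141 + 24339 = 246821798/10141 ≈ 24339.)
p(n) = -382/7 (p(n) = -55 - 1*(-3/7) = -55 + 3/7 = -382/7)
p(41)/d + 31434/24268 = -382/(7*246821798/10141) + 31434/24268 = -382/7*10141/246821798 + 31434*(1/24268) = -1936931/863876293 + 15717/12134 = 13554040976327/10482274939262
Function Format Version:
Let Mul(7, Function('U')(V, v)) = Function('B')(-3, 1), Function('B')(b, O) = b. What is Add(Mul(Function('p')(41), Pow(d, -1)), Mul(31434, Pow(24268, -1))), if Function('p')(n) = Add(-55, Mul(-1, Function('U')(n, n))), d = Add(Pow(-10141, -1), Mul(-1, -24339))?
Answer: Rational(13554040976327, 10482274939262) ≈ 1.2930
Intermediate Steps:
Function('U')(V, v) = Rational(-3, 7) (Function('U')(V, v) = Mul(Rational(1, 7), -3) = Rational(-3, 7))
d = Rational(246821798, 10141) (d = Add(Rational(-1, 10141), 24339) = Rational(246821798, 10141) ≈ 24339.)
Function('p')(n) = Rational(-382, 7) (Function('p')(n) = Add(-55, Mul(-1, Rational(-3, 7))) = Add(-55, Rational(3, 7)) = Rational(-382, 7))
Add(Mul(Function('p')(41), Pow(d, -1)), Mul(31434, Pow(24268, -1))) = Add(Mul(Rational(-382, 7), Pow(Rational(246821798, 10141), -1)), Mul(31434, Pow(24268, -1))) = Add(Mul(Rational(-382, 7), Rational(10141, 246821798)), Mul(31434, Rational(1, 24268))) = Add(Rational(-1936931, 863876293), Rational(15717, 12134)) = Rational(13554040976327, 10482274939262)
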